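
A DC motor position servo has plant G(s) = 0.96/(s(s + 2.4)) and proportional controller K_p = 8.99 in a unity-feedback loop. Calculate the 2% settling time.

T_s ≈ 3.33 s

The closed-loop denominator s² + 2.4s + 8.63 gives ω_n = √8.63 = 2.938 and ζ = 2.4/(2ω_n) = 0.4085.
2% settling time T_s ≈ 4/(ζω_n) = 4/1.2 = 3.33 s.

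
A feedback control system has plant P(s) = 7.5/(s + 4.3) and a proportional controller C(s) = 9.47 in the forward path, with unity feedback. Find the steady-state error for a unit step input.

The loop is type 0. Static position error constant K_pos = C(0)·P(0) = 9.47·1.744 = 16.52.
Steady-state error to a unit step: e_ss = 1/(1+K_pos) = 1/17.52 = 0.0571.

0.0571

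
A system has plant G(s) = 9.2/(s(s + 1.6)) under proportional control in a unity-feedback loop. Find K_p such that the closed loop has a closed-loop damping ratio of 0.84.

Closed-loop characteristic equation: s² + 1.6s + K_p·9.2 = 0.
So ω_n = √(9.2K_p) and 2ζω_n = 1.6, giving ζ = 1.6/(2√(9.2K_p)).
Setting ζ = 0.84: √(9.2K_p) = 1.6/(2·0.84) = 0.9524, so K_p = 0.907/9.2 = 0.0986.

K_p = 0.0986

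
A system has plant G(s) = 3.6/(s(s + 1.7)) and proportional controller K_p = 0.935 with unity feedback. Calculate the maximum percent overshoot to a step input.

19.4%

The closed-loop denominator s² + 1.7s + 3.366 gives ω_n = √3.366 = 1.835 and ζ = 1.7/(2ω_n) = 0.4633.
%OS = 100·exp(−πζ/√(1−ζ²)) = 100·exp(−π·0.4633/√0.7854) = 19.4%.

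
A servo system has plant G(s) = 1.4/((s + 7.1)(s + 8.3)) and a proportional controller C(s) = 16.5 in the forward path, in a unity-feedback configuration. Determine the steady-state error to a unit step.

0.718

The loop is type 0. Static position error constant K_pos = C(0)·G(0) = 16.5·0.02376 = 0.392.
Steady-state error to a unit step: e_ss = 1/(1+K_pos) = 1/1.392 = 0.718.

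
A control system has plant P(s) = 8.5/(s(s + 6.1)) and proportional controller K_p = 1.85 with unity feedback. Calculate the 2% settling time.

T_s ≈ 1.31 s

The closed-loop denominator s² + 6.1s + 15.73 gives ω_n = √15.73 = 3.965 and ζ = 6.1/(2ω_n) = 0.7691.
2% settling time T_s ≈ 4/(ζω_n) = 4/3.05 = 1.31 s.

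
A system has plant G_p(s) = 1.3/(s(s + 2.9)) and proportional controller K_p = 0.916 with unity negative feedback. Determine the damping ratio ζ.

ζ = 1.33

1 + K_p·G_p(s) = 0 gives s² + 2.9s + 1.191 = 0.
Matching s² + 2ζω_n s + ω_n²: ω_n = √1.191 = 1.091 rad/s and 2ζω_n = 2.9, so ζ = 2.9/(2·1.091) = 1.33.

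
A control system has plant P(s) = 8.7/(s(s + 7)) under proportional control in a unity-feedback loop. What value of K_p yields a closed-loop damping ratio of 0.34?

K_p = 12.2

Closed-loop characteristic equation: s² + 7s + K_p·8.7 = 0.
So ω_n = √(8.7K_p) and 2ζω_n = 7, giving ζ = 7/(2√(8.7K_p)).
Setting ζ = 0.34: √(8.7K_p) = 7/(2·0.34) = 10.29, so K_p = 106/8.7 = 12.2.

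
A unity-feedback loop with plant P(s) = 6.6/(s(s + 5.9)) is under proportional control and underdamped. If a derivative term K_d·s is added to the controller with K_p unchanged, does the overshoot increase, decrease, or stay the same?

decrease

The derivative term adds K·K_d to the s-coefficient of the characteristic equation, raising 2ζω_n while ω_n is unchanged; ζ increases, so overshoot decreases.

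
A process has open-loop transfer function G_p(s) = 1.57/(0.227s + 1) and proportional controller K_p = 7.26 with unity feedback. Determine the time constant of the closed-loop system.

τ = 0.0183 s

Closed loop: T(s) = K_p·G_p/(1+K_p·G_p) = 11.4/(0.227s + 1 + 11.4), with pole at s = −(1 + 11.4)/0.227 = −54.62.
Closed-loop time constant τ = 1/54.62 = 0.0183 s.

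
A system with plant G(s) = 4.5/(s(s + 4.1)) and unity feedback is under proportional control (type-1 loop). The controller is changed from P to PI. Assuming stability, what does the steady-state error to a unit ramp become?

0

The integrator raises the loop to type 2, so K_v → ∞ and e_ss to a ramp is zero.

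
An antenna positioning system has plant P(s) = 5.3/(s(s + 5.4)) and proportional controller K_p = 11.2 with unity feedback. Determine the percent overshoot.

From 1 + K_pP(s) = 0: s² + 5.4s + 59.36 = 0 ⇒ ω_n = 7.705, ζ = 0.3504.
%OS = 100·exp(−πζ/√(1−ζ²)) = 100·exp(−π·0.3504/√0.8772) = 30.9%.

30.9%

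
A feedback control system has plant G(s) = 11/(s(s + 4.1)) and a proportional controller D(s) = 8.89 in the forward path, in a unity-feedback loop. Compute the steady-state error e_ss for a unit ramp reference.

0.0419

The loop has one pole at the origin (type 1). Velocity error constant K_v = lim_{s→0} s·D(s)G(s) = 8.89·11/4.1 = 23.85.
Steady-state error to a unit ramp: e_ss = 1/K_v = 0.0419.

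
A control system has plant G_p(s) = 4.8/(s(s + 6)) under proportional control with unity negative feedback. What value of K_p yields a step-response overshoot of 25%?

K_p = 11.5

From %OS = 100·exp(−πζ/√(1−ζ²)) = 25%, ζ = −ln(0.25)/√(π²+ln²(0.25)) = 0.4037.
Characteristic equation s² + 6s + 4.8K_p = 0 gives ζ = 6/(2√(4.8K_p)).
Setting ζ = 0.4037: √(4.8K_p) = 6/(2·0.4037) = 7.431, so K_p = 55.22/4.8 = 11.5.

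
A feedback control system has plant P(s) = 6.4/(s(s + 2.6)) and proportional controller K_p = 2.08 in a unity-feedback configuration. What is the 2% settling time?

Closed-loop characteristic equation: s² + 2.6s + 13.31 = 0, so ω_n = 3.649 rad/s and ζ = 2.6/(2·3.649) = 0.3563.
2% settling time T_s ≈ 4/(ζω_n) = 4/1.3 = 3.08 s.

T_s ≈ 3.08 s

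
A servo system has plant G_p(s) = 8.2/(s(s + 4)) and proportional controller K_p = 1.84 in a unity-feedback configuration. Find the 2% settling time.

T_s ≈ 2 s

Closed-loop characteristic equation: s² + 4s + 15.09 = 0, so ω_n = 3.884 rad/s and ζ = 4/(2·3.884) = 0.5149.
2% settling time T_s ≈ 4/(ζω_n) = 4/2 = 2 s.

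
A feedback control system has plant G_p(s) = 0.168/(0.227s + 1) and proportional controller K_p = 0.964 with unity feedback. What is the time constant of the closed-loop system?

Closed loop: T(s) = K_p·G_p/(1+K_p·G_p) = 0.162/(0.227s + 1 + 0.162), with pole at s = −(1 + 0.162)/0.227 = −5.119.
Closed-loop time constant τ = 1/5.119 = 0.195 s.

τ = 0.195 s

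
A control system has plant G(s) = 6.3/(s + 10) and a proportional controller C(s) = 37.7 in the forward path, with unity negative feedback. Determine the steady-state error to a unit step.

The loop is type 0. Static position error constant K_pos = C(0)·G(0) = 37.7·0.63 = 23.75.
Steady-state error to a unit step: e_ss = 1/(1+K_pos) = 1/24.75 = 0.0404.

0.0404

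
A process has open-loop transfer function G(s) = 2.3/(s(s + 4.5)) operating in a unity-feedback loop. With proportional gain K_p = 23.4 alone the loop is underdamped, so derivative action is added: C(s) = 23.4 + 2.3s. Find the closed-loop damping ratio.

ζ = 0.667

Forward path: (23.4 + 2.3s)·2.3/(s(s+4.5)). The closed-loop characteristic equation is s² + (4.5 + 2.3·2.3)s + 2.3·23.4 = 0.
That is s² + 9.79s + 53.82 = 0, so ω_n = 7.336 rad/s and ζ = 9.79/(2·7.336) = 0.6672.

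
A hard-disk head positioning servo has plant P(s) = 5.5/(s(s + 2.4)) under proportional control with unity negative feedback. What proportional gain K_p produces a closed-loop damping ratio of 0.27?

K_p = 3.59

Closed-loop characteristic equation: s² + 2.4s + K_p·5.5 = 0.
So ω_n = √(5.5K_p) and 2ζω_n = 2.4, giving ζ = 2.4/(2√(5.5K_p)).
Setting ζ = 0.27: √(5.5K_p) = 2.4/(2·0.27) = 4.444, so K_p = 19.75/5.5 = 3.59.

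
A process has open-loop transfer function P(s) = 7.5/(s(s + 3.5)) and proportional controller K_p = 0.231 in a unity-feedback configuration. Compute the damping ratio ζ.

The closed-loop denominator is s(s+3.5) + 0.231·7.5 = s² + 3.5s + 1.733.
Matching s² + 2ζω_n s + ω_n²: ω_n = √1.733 = 1.316 rad/s and 2ζω_n = 3.5, so ζ = 3.5/(2·1.316) = 1.33.

ζ = 1.33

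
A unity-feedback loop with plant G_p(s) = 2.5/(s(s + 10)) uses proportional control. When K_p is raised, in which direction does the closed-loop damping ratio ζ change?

decrease

ζ = 10/(2√(2.5K_p)); increasing K_p raises the denominator, so ζ falls.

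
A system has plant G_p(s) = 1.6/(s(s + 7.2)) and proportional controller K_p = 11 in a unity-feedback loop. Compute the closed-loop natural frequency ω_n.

ω_n = 4.2 rad/s

1 + K_p·G_p(s) = 0 gives s² + 7.2s + 17.6 = 0.
Matching s² + 2ζω_n s + ω_n²: ω_n = √17.6 = 4.195 rad/s and 2ζω_n = 7.2, so ζ = 7.2/(2·4.195) = 0.858.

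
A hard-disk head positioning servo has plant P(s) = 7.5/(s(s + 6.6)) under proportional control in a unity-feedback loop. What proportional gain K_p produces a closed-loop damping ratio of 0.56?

K_p = 4.63

Closed-loop characteristic equation: s² + 6.6s + K_p·7.5 = 0.
So ω_n = √(7.5K_p) and 2ζω_n = 6.6, giving ζ = 6.6/(2√(7.5K_p)).
Setting ζ = 0.56: √(7.5K_p) = 6.6/(2·0.56) = 5.893, so K_p = 34.73/7.5 = 4.63.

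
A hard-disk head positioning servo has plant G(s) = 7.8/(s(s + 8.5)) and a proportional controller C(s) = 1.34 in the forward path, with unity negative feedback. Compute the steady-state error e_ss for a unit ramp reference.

0.813

The loop has one pole at the origin (type 1). Velocity error constant K_v = lim_{s→0} s·C(s)G(s) = 1.34·7.8/8.5 = 1.23.
Steady-state error to a unit ramp: e_ss = 1/K_v = 0.813.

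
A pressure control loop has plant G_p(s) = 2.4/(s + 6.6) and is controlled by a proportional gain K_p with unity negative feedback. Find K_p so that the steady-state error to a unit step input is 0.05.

K_p = 52.2

The loop is type 0, so e_ss(step) = 1/(1 + K_pos) with K_pos = K_p·G_p(0).
G_p(0) = 0.3636. Require 1/(1 + K_p·0.3636) = 0.05, so 1 + 0.3636·K_p = 20.
K_p = (20 − 1)/0.3636 = 52.2.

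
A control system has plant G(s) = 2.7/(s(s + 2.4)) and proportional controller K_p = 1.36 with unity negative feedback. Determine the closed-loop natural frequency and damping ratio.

1 + K_p·G(s) = 0 gives s² + 2.4s + 3.672 = 0.
Matching s² + 2ζω_n s + ω_n²: ω_n = √3.672 = 1.916 rad/s and 2ζω_n = 2.4, so ζ = 2.4/(2·1.916) = 0.626.

ω_n = 1.92 rad/s, ζ = 0.626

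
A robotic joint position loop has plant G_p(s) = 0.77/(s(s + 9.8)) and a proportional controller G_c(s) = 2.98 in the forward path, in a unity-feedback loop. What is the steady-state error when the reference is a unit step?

0

The open loop G_c(s)G_p(s) has a pole at the origin (type 1), so the static position error constant is infinite and e_ss = 1/(1+∞) = 0.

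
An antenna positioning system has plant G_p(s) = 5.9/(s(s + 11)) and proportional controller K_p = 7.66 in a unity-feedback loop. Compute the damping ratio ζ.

1 + K_p·G_p(s) = 0 gives s² + 11s + 45.19 = 0.
So ω_n² = 45.19 ⇒ ω_n = 6.723 rad/s, and ζ = 11/(2ω_n) = 0.818.

ζ = 0.818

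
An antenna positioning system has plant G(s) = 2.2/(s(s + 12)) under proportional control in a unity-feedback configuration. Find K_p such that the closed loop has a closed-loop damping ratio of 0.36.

K_p = 126

Closed-loop characteristic equation: s² + 12s + K_p·2.2 = 0.
So ω_n = √(2.2K_p) and 2ζω_n = 12, giving ζ = 12/(2√(2.2K_p)).
Setting ζ = 0.36: √(2.2K_p) = 12/(2·0.36) = 16.67, so K_p = 277.8/2.2 = 126.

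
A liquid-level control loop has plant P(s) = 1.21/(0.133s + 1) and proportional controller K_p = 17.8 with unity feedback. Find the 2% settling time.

Closed loop: T(s) = K_p·P/(1+K_p·P) = 21.54/(0.133s + 1 + 21.54), with pole at s = −(1 + 21.54)/0.133 = −169.5.
τ = 1/169.5 = 0.005901 s, so 2% settling time ≈ 4τ = 0.0236 s.

T_s ≈ 0.0236 s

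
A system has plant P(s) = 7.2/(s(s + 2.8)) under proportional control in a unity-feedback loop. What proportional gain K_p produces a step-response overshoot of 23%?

From %OS = 100·exp(−πζ/√(1−ζ²)) = 23%, ζ = −ln(0.23)/√(π²+ln²(0.23)) = 0.4237.
Characteristic equation s² + 2.8s + 7.2K_p = 0 gives ζ = 2.8/(2√(7.2K_p)).
Setting ζ = 0.4237: √(7.2K_p) = 2.8/(2·0.4237) = 3.304, so K_p = 10.92/7.2 = 1.52.

K_p = 1.52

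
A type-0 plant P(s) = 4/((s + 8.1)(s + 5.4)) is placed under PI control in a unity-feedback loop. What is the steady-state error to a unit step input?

The PI controller's integrator makes the forward path type 1, so e_ss to a step is zero.

0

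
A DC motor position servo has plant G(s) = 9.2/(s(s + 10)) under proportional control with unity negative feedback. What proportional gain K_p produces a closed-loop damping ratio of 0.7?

Closed-loop characteristic equation: s² + 10s + K_p·9.2 = 0.
So ω_n = √(9.2K_p) and 2ζω_n = 10, giving ζ = 10/(2√(9.2K_p)).
Setting ζ = 0.7: √(9.2K_p) = 10/(2·0.7) = 7.143, so K_p = 51.02/9.2 = 5.55.

K_p = 5.55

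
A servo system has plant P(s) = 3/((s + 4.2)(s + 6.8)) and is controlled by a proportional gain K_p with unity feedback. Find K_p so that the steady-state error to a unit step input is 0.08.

The loop is type 0, so e_ss(step) = 1/(1 + K_pos) with K_pos = K_p·P(0).
P(0) = 0.105. Require 1/(1 + K_p·0.105) = 0.08, so 1 + 0.105·K_p = 12.5.
K_p = (12.5 − 1)/0.105 = 109.

K_p = 109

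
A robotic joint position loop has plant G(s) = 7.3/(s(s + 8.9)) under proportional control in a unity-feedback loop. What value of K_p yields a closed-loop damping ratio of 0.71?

Closed-loop characteristic equation: s² + 8.9s + K_p·7.3 = 0.
So ω_n = √(7.3K_p) and 2ζω_n = 8.9, giving ζ = 8.9/(2√(7.3K_p)).
Setting ζ = 0.71: √(7.3K_p) = 8.9/(2·0.71) = 6.268, so K_p = 39.28/7.3 = 5.38.

K_p = 5.38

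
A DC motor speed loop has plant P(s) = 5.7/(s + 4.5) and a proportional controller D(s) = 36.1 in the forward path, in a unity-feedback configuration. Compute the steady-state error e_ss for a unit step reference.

0.0214

The loop is type 0. Static position error constant K_pos = D(0)·P(0) = 36.1·1.267 = 45.73.
Steady-state error to a unit step: e_ss = 1/(1+K_pos) = 1/46.73 = 0.0214.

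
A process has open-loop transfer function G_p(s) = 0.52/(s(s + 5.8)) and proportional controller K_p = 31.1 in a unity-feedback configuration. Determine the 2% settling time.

T_s ≈ 1.38 s

From 1 + K_pG_p(s) = 0: s² + 5.8s + 16.17 = 0 ⇒ ω_n = 4.021, ζ = 0.7211.
2% settling time T_s ≈ 4/(ζω_n) = 4/2.9 = 1.38 s.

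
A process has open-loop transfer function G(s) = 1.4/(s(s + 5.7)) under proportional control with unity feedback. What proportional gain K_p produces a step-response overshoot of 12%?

From %OS = 100·exp(−πζ/√(1−ζ²)) = 12%, ζ = −ln(0.12)/√(π²+ln²(0.12)) = 0.5594.
Characteristic equation s² + 5.7s + 1.4K_p = 0 gives ζ = 5.7/(2√(1.4K_p)).
Setting ζ = 0.5594: √(1.4K_p) = 5.7/(2·0.5594) = 5.095, so K_p = 25.95/1.4 = 18.5.

K_p = 18.5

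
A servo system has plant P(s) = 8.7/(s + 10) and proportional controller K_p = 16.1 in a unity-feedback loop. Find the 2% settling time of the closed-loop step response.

T_s ≈ 0.0267 s

Closed-loop transfer function: T(s) = K_p·P(s)/(1 + K_p·P(s)) = 140.1/(s + 10 + 140.1) = 140.1/(s + 150.1).
Time constant τ = 1/150.1 = 0.006664 s, so the 2% settling time is about 4τ = 0.0267 s.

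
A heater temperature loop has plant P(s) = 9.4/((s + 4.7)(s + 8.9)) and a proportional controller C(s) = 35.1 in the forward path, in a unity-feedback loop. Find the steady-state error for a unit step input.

The loop is type 0. Static position error constant K_pos = C(0)·P(0) = 35.1·0.2247 = 7.888.
Steady-state error to a unit step: e_ss = 1/(1+K_pos) = 1/8.888 = 0.113.

0.113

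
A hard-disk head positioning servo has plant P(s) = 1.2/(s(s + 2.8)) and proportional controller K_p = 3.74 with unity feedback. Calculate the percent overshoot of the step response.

The closed-loop denominator s² + 2.8s + 4.488 gives ω_n = √4.488 = 2.118 and ζ = 2.8/(2ω_n) = 0.6608.
%OS = 100·exp(−πζ/√(1−ζ²)) = 100·exp(−π·0.6608/√0.5633) = 6.29%.

6.29%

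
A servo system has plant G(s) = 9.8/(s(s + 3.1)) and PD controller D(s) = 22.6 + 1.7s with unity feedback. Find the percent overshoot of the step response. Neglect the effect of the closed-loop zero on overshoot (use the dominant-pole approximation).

6.15%

Forward path: (22.6 + 1.7s)·9.8/(s(s+3.1)). The closed-loop characteristic equation is s² + (3.1 + 9.8·1.7)s + 9.8·22.6 = 0.
That is s² + 19.76s + 221.5 = 0, so ω_n = 14.88 rad/s and ζ = 19.76/(2·14.88) = 0.6639.
%OS = 100·exp(−πζ/√(1−ζ²)) = 6.15%.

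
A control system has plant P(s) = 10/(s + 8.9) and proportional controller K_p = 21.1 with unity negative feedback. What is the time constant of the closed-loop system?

Closed-loop transfer function: T(s) = K_p·P(s)/(1 + K_p·P(s)) = 211/(s + 8.9 + 211) = 211/(s + 219.9).
Time constant τ = 1/219.9 = 0.00455 s.

τ = 0.00455 s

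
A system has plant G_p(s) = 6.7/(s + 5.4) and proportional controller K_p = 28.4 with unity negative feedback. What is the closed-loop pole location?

Closed-loop transfer function: T(s) = K_p·G_p(s)/(1 + K_p·G_p(s)) = 190.3/(s + 5.4 + 190.3) = 190.3/(s + 195.7).
The closed-loop pole is at s = −195.7.

s = -195.7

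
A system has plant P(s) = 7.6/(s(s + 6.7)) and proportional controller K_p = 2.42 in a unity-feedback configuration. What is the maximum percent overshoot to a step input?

Closed-loop characteristic equation: s² + 6.7s + 18.39 = 0, so ω_n = 4.289 rad/s and ζ = 6.7/(2·4.289) = 0.7811.
%OS = 100·exp(−πζ/√(1−ζ²)) = 100·exp(−π·0.7811/√0.3898) = 1.96%.

1.96%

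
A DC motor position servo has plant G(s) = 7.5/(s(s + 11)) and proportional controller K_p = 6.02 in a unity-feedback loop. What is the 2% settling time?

T_s ≈ 0.727 s

From 1 + K_pG(s) = 0: s² + 11s + 45.15 = 0 ⇒ ω_n = 6.719, ζ = 0.8185.
2% settling time T_s ≈ 4/(ζω_n) = 4/5.5 = 0.727 s.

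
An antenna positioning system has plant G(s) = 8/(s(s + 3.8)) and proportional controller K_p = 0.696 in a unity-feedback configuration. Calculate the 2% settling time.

T_s ≈ 2.11 s

Closed-loop characteristic equation: s² + 3.8s + 5.568 = 0, so ω_n = 2.36 rad/s and ζ = 3.8/(2·2.36) = 0.8052.
2% settling time T_s ≈ 4/(ζω_n) = 4/1.9 = 2.11 s.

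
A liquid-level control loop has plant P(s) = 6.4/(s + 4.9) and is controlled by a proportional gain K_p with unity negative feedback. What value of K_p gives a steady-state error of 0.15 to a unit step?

The loop is type 0, so e_ss(step) = 1/(1 + K_pos) with K_pos = K_p·P(0).
P(0) = 1.306. Require 1/(1 + K_p·1.306) = 0.15, so 1 + 1.306·K_p = 6.667.
K_p = (6.667 − 1)/1.306 = 4.34.

K_p = 4.34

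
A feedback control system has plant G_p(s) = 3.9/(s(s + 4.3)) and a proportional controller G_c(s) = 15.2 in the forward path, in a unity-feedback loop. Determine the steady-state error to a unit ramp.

0.0725

The loop has one pole at the origin (type 1). Velocity error constant K_v = lim_{s→0} s·G_c(s)G_p(s) = 15.2·3.9/4.3 = 13.79.
Steady-state error to a unit ramp: e_ss = 1/K_v = 0.0725.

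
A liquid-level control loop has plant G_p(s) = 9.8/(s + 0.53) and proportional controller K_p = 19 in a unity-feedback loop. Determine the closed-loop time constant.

Closed-loop transfer function: T(s) = K_p·G_p(s)/(1 + K_p·G_p(s)) = 186.2/(s + 0.53 + 186.2) = 186.2/(s + 186.7).
Time constant τ = 1/186.7 = 0.00536 s.

τ = 0.00536 s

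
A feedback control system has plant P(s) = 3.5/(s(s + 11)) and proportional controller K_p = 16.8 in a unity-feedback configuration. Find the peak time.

T_p = 0.588 s

From 1 + K_pP(s) = 0: s² + 11s + 58.8 = 0 ⇒ ω_n = 7.668, ζ = 0.7173.
Damped frequency ω_d = ω_n√(1−ζ²) = 5.343 rad/s, so peak time T_p = π/ω_d = 0.588 s.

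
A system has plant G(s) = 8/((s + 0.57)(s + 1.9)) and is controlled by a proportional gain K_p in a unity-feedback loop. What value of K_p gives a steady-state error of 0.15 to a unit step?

The loop is type 0, so e_ss(step) = 1/(1 + K_pos) with K_pos = K_p·G(0).
G(0) = 7.387. Require 1/(1 + K_p·7.387) = 0.15, so 1 + 7.387·K_p = 6.667.
K_p = (6.667 − 1)/7.387 = 0.767.

K_p = 0.767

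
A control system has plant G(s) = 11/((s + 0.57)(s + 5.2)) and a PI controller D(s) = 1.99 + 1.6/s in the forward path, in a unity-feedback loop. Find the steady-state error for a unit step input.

0

The open loop D(s)G(s) has a pole at the origin (type 1), so the static position error constant is infinite and e_ss = 1/(1+∞) = 0.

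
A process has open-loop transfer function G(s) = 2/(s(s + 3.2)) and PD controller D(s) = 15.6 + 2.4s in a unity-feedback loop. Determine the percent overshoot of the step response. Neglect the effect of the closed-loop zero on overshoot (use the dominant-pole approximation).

Forward path: (15.6 + 2.4s)·2/(s(s+3.2)). The closed-loop characteristic equation is s² + (3.2 + 2·2.4)s + 2·15.6 = 0.
That is s² + 8s + 31.2 = 0, so ω_n = 5.586 rad/s and ζ = 8/(2·5.586) = 0.7161.
%OS = 100·exp(−πζ/√(1−ζ²)) = 3.98%.

3.98%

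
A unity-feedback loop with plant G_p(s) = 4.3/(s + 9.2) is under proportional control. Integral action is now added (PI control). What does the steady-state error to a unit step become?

0

The integrator makes K_pos = lim_{s→0} C(s)G(s) infinite, so e_ss = 1/(1+K_pos) = 0.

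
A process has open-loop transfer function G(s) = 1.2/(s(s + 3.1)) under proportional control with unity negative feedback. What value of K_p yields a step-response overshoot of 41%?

K_p = 26.9

From %OS = 100·exp(−πζ/√(1−ζ²)) = 41%, ζ = −ln(0.41)/√(π²+ln²(0.41)) = 0.273.
Characteristic equation s² + 3.1s + 1.2K_p = 0 gives ζ = 3.1/(2√(1.2K_p)).
Setting ζ = 0.273: √(1.2K_p) = 3.1/(2·0.273) = 5.677, so K_p = 32.23/1.2 = 26.9.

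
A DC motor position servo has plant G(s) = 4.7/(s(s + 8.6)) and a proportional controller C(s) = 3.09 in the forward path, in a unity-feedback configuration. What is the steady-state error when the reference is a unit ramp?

The loop has one pole at the origin (type 1). Velocity error constant K_v = lim_{s→0} s·C(s)G(s) = 3.09·4.7/8.6 = 1.689.
Steady-state error to a unit ramp: e_ss = 1/K_v = 0.592.

0.592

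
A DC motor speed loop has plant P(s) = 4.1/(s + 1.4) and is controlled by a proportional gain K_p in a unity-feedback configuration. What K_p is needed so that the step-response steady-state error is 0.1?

K_p = 3.07

Steady-state error for a unit step on this type-0 loop is 1/(1 + K_p·P(0)).
P(0) = 2.929. Require 1/(1 + K_p·2.929) = 0.1, so 1 + 2.929·K_p = 10.
K_p = (10 − 1)/2.929 = 3.07.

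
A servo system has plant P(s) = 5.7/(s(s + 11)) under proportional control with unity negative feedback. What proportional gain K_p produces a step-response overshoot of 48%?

From %OS = 100·exp(−πζ/√(1−ζ²)) = 48%, ζ = −ln(0.48)/√(π²+ln²(0.48)) = 0.2275.
Characteristic equation s² + 11s + 5.7K_p = 0 gives ζ = 11/(2√(5.7K_p)).
Setting ζ = 0.2275: √(5.7K_p) = 11/(2·0.2275) = 24.18, so K_p = 584.5/5.7 = 103.

K_p = 103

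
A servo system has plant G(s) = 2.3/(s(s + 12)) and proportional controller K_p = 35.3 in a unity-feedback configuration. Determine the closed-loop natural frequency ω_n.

ω_n = 9.01 rad/s

1 + K_p·G(s) = 0 gives s² + 12s + 81.19 = 0.
Matching s² + 2ζω_n s + ω_n²: ω_n = √81.19 = 9.011 rad/s and 2ζω_n = 12, so ζ = 12/(2·9.011) = 0.666.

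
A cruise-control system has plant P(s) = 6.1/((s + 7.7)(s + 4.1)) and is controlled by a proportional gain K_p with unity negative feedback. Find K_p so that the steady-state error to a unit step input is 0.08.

K_p = 59.5

For a type-0 loop with proportional control, e_ss = 1/(1 + K_p·P(0)).
P(0) = 0.1932. Require 1/(1 + K_p·0.1932) = 0.08, so 1 + 0.1932·K_p = 12.5.
K_p = (12.5 − 1)/0.1932 = 59.5.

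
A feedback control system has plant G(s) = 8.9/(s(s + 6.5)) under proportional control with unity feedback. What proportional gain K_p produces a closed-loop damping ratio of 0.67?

Closed-loop characteristic equation: s² + 6.5s + K_p·8.9 = 0.
So ω_n = √(8.9K_p) and 2ζω_n = 6.5, giving ζ = 6.5/(2√(8.9K_p)).
Setting ζ = 0.67: √(8.9K_p) = 6.5/(2·0.67) = 4.851, so K_p = 23.53/8.9 = 2.64.

K_p = 2.64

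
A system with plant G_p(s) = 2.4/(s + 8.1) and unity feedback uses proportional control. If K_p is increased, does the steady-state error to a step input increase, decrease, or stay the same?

decrease

The position error constant K_pos = K_p·G_p(0) grows with K_p, and e_ss = 1/(1+K_pos) falls.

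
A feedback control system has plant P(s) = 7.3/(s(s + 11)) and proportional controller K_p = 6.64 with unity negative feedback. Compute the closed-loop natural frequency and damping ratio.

ω_n = 6.96 rad/s, ζ = 0.79

The closed-loop denominator is s(s+11) + 6.64·7.3 = s² + 11s + 48.47.
So ω_n² = 48.47 ⇒ ω_n = 6.962 rad/s, and ζ = 11/(2ω_n) = 0.79.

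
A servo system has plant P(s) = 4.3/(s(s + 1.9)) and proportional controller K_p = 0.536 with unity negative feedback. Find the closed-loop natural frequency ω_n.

ω_n = 1.52 rad/s

With unity feedback the closed-loop characteristic equation is s² + 1.9s + 0.536·4.3 = s² + 1.9s + 2.305 = 0.
Matching s² + 2ζω_n s + ω_n²: ω_n = √2.305 = 1.518 rad/s and 2ζω_n = 1.9, so ζ = 1.9/(2·1.518) = 0.626.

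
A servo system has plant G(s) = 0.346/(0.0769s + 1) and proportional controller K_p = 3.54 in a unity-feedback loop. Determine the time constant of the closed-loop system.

Closed loop: T(s) = K_p·G/(1+K_p·G) = 1.225/(0.0769s + 1 + 1.225), with pole at s = −(1 + 1.225)/0.0769 = −28.93.
Closed-loop time constant τ = 1/28.93 = 0.0346 s.

τ = 0.0346 s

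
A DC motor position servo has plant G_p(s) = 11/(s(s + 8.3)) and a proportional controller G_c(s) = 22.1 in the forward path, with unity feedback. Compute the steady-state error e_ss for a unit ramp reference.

0.0341

The loop has one pole at the origin (type 1). Velocity error constant K_v = lim_{s→0} s·G_c(s)G_p(s) = 22.1·11/8.3 = 29.29.
Steady-state error to a unit ramp: e_ss = 1/K_v = 0.0341.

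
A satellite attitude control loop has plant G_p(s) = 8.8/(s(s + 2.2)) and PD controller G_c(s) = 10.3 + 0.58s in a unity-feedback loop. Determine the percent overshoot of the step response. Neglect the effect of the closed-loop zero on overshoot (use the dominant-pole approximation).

Forward path: (10.3 + 0.58s)·8.8/(s(s+2.2)). The closed-loop characteristic equation is s² + (2.2 + 8.8·0.58)s + 8.8·10.3 = 0.
That is s² + 7.304s + 90.64 = 0, so ω_n = 9.521 rad/s and ζ = 7.304/(2·9.521) = 0.3836.
%OS = 100·exp(−πζ/√(1−ζ²)) = 27.1%.

27.1%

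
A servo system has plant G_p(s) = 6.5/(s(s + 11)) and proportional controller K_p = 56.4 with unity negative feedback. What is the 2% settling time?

The closed-loop denominator s² + 11s + 366.6 gives ω_n = √366.6 = 19.15 and ζ = 11/(2ω_n) = 0.2873.
2% settling time T_s ≈ 4/(ζω_n) = 4/5.5 = 0.727 s.

T_s ≈ 0.727 s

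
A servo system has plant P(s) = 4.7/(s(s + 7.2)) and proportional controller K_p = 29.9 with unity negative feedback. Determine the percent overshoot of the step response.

36.7%

Closed-loop characteristic equation: s² + 7.2s + 140.5 = 0, so ω_n = 11.85 rad/s and ζ = 7.2/(2·11.85) = 0.3037.
%OS = 100·exp(−πζ/√(1−ζ²)) = 100·exp(−π·0.3037/√0.9078) = 36.7%.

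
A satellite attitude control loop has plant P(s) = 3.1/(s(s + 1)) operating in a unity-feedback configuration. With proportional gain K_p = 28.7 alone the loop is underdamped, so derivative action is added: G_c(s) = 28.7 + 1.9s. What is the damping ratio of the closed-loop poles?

ζ = 0.365

Forward path: (28.7 + 1.9s)·3.1/(s(s+1)). The closed-loop characteristic equation is s² + (1 + 3.1·1.9)s + 3.1·28.7 = 0.
That is s² + 6.89s + 88.97 = 0, so ω_n = 9.432 rad/s and ζ = 6.89/(2·9.432) = 0.3652.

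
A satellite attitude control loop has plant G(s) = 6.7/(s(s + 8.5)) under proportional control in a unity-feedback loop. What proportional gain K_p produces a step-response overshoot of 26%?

From %OS = 100·exp(−πζ/√(1−ζ²)) = 26%, ζ = −ln(0.26)/√(π²+ln²(0.26)) = 0.3941.
Characteristic equation s² + 8.5s + 6.7K_p = 0 gives ζ = 8.5/(2√(6.7K_p)).
Setting ζ = 0.3941: √(6.7K_p) = 8.5/(2·0.3941) = 10.78, so K_p = 116.3/6.7 = 17.4.

K_p = 17.4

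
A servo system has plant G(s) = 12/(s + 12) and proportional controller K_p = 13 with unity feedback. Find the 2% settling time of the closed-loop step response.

T_s ≈ 0.0238 s

Closed-loop transfer function: T(s) = K_p·G(s)/(1 + K_p·G(s)) = 156/(s + 12 + 156) = 156/(s + 168).
Time constant τ = 1/168 = 0.005952 s, so the 2% settling time is about 4τ = 0.0238 s.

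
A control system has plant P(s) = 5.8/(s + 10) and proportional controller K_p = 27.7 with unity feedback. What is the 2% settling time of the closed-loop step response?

T_s ≈ 0.0234 s

Closed-loop transfer function: T(s) = K_p·P(s)/(1 + K_p·P(s)) = 160.7/(s + 10 + 160.7) = 160.7/(s + 170.7).
Time constant τ = 1/170.7 = 0.00586 s, so the 2% settling time is about 4τ = 0.0234 s.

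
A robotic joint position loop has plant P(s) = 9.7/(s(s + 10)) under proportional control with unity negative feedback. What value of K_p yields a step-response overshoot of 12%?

From %OS = 100·exp(−πζ/√(1−ζ²)) = 12%, ζ = −ln(0.12)/√(π²+ln²(0.12)) = 0.5594.
Characteristic equation s² + 10s + 9.7K_p = 0 gives ζ = 10/(2√(9.7K_p)).
Setting ζ = 0.5594: √(9.7K_p) = 10/(2·0.5594) = 8.938, so K_p = 79.89/9.7 = 8.24.

K_p = 8.24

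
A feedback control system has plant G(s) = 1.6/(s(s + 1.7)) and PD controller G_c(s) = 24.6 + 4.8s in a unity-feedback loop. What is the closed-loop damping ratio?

ζ = 0.748

Forward path: (24.6 + 4.8s)·1.6/(s(s+1.7)). The closed-loop characteristic equation is s² + (1.7 + 1.6·4.8)s + 1.6·24.6 = 0.
That is s² + 9.38s + 39.36 = 0, so ω_n = 6.274 rad/s and ζ = 9.38/(2·6.274) = 0.7476.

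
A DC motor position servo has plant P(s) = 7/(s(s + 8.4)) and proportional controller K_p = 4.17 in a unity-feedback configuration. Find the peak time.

T_p = 0.924 s

The closed-loop denominator s² + 8.4s + 29.19 gives ω_n = √29.19 = 5.403 and ζ = 8.4/(2ω_n) = 0.7774.
Damped frequency ω_d = ω_n√(1−ζ²) = 3.399 rad/s, so peak time T_p = π/ω_d = 0.924 s.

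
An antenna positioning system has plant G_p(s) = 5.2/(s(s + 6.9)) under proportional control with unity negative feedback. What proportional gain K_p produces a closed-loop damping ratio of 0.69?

Closed-loop characteristic equation: s² + 6.9s + K_p·5.2 = 0.
So ω_n = √(5.2K_p) and 2ζω_n = 6.9, giving ζ = 6.9/(2√(5.2K_p)).
Setting ζ = 0.69: √(5.2K_p) = 6.9/(2·0.69) = 5, so K_p = 25/5.2 = 4.81.

K_p = 4.81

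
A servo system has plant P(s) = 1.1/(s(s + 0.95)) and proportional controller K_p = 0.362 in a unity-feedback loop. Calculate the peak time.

T_p = 7.56 s

The closed-loop denominator s² + 0.95s + 0.3982 gives ω_n = √0.3982 = 0.631 and ζ = 0.95/(2ω_n) = 0.7527.
Damped frequency ω_d = ω_n√(1−ζ²) = 0.4154 rad/s, so peak time T_p = π/ω_d = 7.56 s.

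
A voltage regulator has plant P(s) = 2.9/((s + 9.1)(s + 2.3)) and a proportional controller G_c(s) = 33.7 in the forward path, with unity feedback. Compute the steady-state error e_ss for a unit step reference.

The loop is type 0. Static position error constant K_pos = G_c(0)·P(0) = 33.7·0.1386 = 4.669.
Steady-state error to a unit step: e_ss = 1/(1+K_pos) = 1/5.669 = 0.176.

0.176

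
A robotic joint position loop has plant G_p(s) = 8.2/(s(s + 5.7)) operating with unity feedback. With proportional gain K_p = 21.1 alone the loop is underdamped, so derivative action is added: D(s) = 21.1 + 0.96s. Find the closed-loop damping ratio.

ζ = 0.516

Forward path: (21.1 + 0.96s)·8.2/(s(s+5.7)). The closed-loop characteristic equation is s² + (5.7 + 8.2·0.96)s + 8.2·21.1 = 0.
That is s² + 13.57s + 173 = 0, so ω_n = 13.15 rad/s and ζ = 13.57/(2·13.15) = 0.5159.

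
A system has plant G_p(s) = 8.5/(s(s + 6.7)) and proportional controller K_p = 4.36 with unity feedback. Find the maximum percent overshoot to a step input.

12.6%

Closed-loop characteristic equation: s² + 6.7s + 37.06 = 0, so ω_n = 6.088 rad/s and ζ = 6.7/(2·6.088) = 0.5503.
%OS = 100·exp(−πζ/√(1−ζ²)) = 100·exp(−π·0.5503/√0.6972) = 12.6%.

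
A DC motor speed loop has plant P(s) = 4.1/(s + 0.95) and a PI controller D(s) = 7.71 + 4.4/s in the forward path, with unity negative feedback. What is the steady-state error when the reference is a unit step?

The open loop D(s)P(s) has a pole at the origin (type 1), so the static position error constant is infinite and e_ss = 1/(1+∞) = 0.

0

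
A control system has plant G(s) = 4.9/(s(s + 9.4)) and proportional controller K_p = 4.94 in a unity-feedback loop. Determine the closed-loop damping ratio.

ζ = 0.955

1 + K_p·G(s) = 0 gives s² + 9.4s + 24.21 = 0.
Matching s² + 2ζω_n s + ω_n²: ω_n = √24.21 = 4.92 rad/s and 2ζω_n = 9.4, so ζ = 9.4/(2·4.92) = 0.955.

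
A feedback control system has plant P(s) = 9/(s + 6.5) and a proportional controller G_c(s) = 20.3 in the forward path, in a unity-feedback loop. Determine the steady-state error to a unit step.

0.0344

The loop is type 0. Static position error constant K_pos = G_c(0)·P(0) = 20.3·1.385 = 28.11.
Steady-state error to a unit step: e_ss = 1/(1+K_pos) = 1/29.11 = 0.0344.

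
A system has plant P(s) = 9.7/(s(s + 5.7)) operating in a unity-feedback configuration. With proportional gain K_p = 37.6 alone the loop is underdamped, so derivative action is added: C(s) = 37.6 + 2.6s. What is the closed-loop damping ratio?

Forward path: (37.6 + 2.6s)·9.7/(s(s+5.7)). The closed-loop characteristic equation is s² + (5.7 + 9.7·2.6)s + 9.7·37.6 = 0.
That is s² + 30.92s + 364.7 = 0, so ω_n = 19.1 rad/s and ζ = 30.92/(2·19.1) = 0.8095.

ζ = 0.81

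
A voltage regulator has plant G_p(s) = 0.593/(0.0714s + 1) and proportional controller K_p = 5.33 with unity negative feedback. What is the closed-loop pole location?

s = -58.27

Closed loop: T(s) = K_p·G_p/(1+K_p·G_p) = 3.161/(0.0714s + 1 + 3.161), with pole at s = −(1 + 3.161)/0.0714 = −58.27.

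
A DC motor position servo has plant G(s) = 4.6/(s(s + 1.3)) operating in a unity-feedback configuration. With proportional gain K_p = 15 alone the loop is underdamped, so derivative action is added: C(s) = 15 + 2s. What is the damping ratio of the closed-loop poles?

Forward path: (15 + 2s)·4.6/(s(s+1.3)). The closed-loop characteristic equation is s² + (1.3 + 4.6·2)s + 4.6·15 = 0.
That is s² + 10.5s + 69 = 0, so ω_n = 8.307 rad/s and ζ = 10.5/(2·8.307) = 0.632.

ζ = 0.632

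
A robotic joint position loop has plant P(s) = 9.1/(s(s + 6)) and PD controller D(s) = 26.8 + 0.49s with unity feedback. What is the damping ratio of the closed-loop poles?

Forward path: (26.8 + 0.49s)·9.1/(s(s+6)). The closed-loop characteristic equation is s² + (6 + 9.1·0.49)s + 9.1·26.8 = 0.
That is s² + 10.46s + 243.9 = 0, so ω_n = 15.62 rad/s and ζ = 10.46/(2·15.62) = 0.3349.

ζ = 0.335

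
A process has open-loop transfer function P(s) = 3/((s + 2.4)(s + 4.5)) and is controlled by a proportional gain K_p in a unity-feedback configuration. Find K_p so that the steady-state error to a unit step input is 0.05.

K_p = 68.4

Steady-state error for a unit step on this type-0 loop is 1/(1 + K_p·P(0)).
P(0) = 0.2778. Require 1/(1 + K_p·0.2778) = 0.05, so 1 + 0.2778·K_p = 20.
K_p = (20 − 1)/0.2778 = 68.4.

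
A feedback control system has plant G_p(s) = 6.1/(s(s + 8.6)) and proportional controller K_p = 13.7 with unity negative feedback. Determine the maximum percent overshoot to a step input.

The closed-loop denominator s² + 8.6s + 83.57 gives ω_n = √83.57 = 9.142 and ζ = 8.6/(2ω_n) = 0.4704.
%OS = 100·exp(−πζ/√(1−ζ²)) = 100·exp(−π·0.4704/√0.7787) = 18.7%.

18.7%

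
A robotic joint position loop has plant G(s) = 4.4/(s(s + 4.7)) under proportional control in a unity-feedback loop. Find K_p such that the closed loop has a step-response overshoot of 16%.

K_p = 4.94

From %OS = 100·exp(−πζ/√(1−ζ²)) = 16%, ζ = −ln(0.16)/√(π²+ln²(0.16)) = 0.5039.
Characteristic equation s² + 4.7s + 4.4K_p = 0 gives ζ = 4.7/(2√(4.4K_p)).
Setting ζ = 0.5039: √(4.4K_p) = 4.7/(2·0.5039) = 4.664, so K_p = 21.75/4.4 = 4.94.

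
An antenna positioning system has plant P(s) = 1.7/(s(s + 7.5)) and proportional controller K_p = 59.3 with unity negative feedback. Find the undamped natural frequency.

With unity feedback the closed-loop characteristic equation is s² + 7.5s + 59.3·1.7 = s² + 7.5s + 100.8 = 0.
So ω_n² = 100.8 ⇒ ω_n = 10.04 rad/s, and ζ = 7.5/(2ω_n) = 0.373.

ω_n = 10 rad/s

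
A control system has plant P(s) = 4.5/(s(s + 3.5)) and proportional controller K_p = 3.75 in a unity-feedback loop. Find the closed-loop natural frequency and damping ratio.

The closed-loop denominator is s(s+3.5) + 3.75·4.5 = s² + 3.5s + 16.88.
So ω_n² = 16.88 ⇒ ω_n = 4.108 rad/s, and ζ = 3.5/(2ω_n) = 0.426.

ω_n = 4.11 rad/s, ζ = 0.426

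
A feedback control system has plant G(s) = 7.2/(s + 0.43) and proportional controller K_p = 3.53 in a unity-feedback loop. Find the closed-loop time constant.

Closed-loop transfer function: T(s) = K_p·G(s)/(1 + K_p·G(s)) = 25.42/(s + 0.43 + 25.42) = 25.42/(s + 25.85).
Time constant τ = 1/25.85 = 0.0387 s.

τ = 0.0387 s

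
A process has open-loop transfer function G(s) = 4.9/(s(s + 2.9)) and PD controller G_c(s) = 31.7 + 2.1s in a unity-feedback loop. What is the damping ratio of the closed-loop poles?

Forward path: (31.7 + 2.1s)·4.9/(s(s+2.9)). The closed-loop characteristic equation is s² + (2.9 + 4.9·2.1)s + 4.9·31.7 = 0.
That is s² + 13.19s + 155.3 = 0, so ω_n = 12.46 rad/s and ζ = 13.19/(2·12.46) = 0.5292.

ζ = 0.529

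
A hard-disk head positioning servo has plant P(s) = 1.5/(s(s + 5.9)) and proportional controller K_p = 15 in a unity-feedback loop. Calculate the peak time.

T_p = 0.846 s

The closed-loop denominator s² + 5.9s + 22.5 gives ω_n = √22.5 = 4.743 and ζ = 5.9/(2ω_n) = 0.6219.
Damped frequency ω_d = ω_n√(1−ζ²) = 3.714 rad/s, so peak time T_p = π/ω_d = 0.846 s.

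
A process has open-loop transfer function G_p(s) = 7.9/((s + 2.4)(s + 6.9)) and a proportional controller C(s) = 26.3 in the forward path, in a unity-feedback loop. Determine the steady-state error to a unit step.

0.0738

The loop is type 0. Static position error constant K_pos = C(0)·G_p(0) = 26.3·0.4771 = 12.55.
Steady-state error to a unit step: e_ss = 1/(1+K_pos) = 1/13.55 = 0.0738.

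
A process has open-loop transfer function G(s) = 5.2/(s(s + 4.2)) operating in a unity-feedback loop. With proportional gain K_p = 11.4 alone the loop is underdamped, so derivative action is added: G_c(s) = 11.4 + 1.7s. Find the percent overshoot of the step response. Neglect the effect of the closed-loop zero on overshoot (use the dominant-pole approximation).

0.673%

Forward path: (11.4 + 1.7s)·5.2/(s(s+4.2)). The closed-loop characteristic equation is s² + (4.2 + 5.2·1.7)s + 5.2·11.4 = 0.
That is s² + 13.04s + 59.28 = 0, so ω_n = 7.699 rad/s and ζ = 13.04/(2·7.699) = 0.8468.
%OS = 100·exp(−πζ/√(1−ζ²)) = 0.673%.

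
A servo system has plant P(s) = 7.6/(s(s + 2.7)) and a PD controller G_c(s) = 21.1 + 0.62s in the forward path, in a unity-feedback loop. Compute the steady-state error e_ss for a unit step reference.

The open loop G_c(s)P(s) has a pole at the origin (type 1), so the static position error constant is infinite and e_ss = 1/(1+∞) = 0.

0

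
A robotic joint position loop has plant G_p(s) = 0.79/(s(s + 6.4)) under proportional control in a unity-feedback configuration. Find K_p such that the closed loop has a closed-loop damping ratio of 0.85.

K_p = 17.9

Closed-loop characteristic equation: s² + 6.4s + K_p·0.79 = 0.
So ω_n = √(0.79K_p) and 2ζω_n = 6.4, giving ζ = 6.4/(2√(0.79K_p)).
Setting ζ = 0.85: √(0.79K_p) = 6.4/(2·0.85) = 3.765, so K_p = 14.17/0.79 = 17.9.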